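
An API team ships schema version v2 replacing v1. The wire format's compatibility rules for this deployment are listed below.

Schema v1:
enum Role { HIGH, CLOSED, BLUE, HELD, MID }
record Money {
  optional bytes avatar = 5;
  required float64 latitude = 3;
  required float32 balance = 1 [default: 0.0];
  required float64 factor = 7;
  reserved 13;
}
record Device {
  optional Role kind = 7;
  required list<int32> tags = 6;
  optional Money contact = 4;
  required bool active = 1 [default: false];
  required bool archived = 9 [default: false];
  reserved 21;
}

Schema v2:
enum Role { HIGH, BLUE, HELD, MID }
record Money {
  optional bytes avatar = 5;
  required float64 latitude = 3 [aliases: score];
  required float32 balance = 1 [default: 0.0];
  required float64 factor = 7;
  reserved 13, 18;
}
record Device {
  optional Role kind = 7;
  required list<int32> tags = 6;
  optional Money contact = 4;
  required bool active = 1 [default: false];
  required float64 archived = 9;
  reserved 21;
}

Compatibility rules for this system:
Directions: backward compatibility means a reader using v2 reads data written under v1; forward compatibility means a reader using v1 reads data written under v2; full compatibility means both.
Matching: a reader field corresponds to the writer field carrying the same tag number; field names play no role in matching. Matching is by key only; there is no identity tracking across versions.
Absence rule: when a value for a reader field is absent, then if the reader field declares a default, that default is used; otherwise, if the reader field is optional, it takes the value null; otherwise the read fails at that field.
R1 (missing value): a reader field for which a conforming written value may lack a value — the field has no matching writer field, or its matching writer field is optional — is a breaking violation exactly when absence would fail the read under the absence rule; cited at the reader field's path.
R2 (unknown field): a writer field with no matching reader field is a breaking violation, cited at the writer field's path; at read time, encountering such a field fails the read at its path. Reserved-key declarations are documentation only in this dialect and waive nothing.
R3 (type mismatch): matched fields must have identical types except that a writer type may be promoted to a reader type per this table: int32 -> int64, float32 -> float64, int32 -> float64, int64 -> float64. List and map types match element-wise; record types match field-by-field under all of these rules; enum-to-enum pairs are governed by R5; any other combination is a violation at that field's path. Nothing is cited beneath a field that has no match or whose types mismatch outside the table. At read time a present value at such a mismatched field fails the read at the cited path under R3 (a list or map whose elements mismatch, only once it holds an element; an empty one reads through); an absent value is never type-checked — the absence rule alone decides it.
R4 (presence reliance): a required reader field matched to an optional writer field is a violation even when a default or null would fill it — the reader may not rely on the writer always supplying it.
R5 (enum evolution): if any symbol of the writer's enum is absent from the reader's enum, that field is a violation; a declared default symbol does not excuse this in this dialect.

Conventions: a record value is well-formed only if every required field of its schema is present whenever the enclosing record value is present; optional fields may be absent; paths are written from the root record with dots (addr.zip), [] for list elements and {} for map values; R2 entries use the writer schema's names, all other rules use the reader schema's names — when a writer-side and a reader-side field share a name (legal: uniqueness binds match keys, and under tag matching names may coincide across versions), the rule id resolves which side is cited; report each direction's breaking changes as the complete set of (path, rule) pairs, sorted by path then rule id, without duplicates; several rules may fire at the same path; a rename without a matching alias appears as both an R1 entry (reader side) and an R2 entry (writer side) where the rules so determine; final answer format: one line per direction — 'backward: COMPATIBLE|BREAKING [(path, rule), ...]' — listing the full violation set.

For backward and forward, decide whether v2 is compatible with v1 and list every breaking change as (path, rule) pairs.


in Device below, arrows point writer -> reader
backward for Device (reader v2, writer v1):
  kind <- kind (Role -> Role, writer optional)
  tags <- tags (list<int32> -> list<int32>, writer required)
  contact <- contact (Money -> Money, writer optional)
  active <- active (bool -> bool, writer required)
  archived <- archived (bool -> float64, writer required)
  contact.avatar <- contact.avatar (bytes -> bytes, writer optional)
  contact.latitude <- contact.latitude (float64 -> float64, writer required)
  contact.balance <- contact.balance (float32 -> float32, writer required)
  contact.factor <- contact.factor (float64 -> float64, writer required)
  rule R3 violated at archived
  rule R5 violated at kind
  => 2 violation(s): backward is BREAKING for Device
forward for Device (reader v1, writer v2):
  kind <- kind (Role -> Role, writer optional)
  tags <- tags (list<int32> -> list<int32>, writer required)
  contact <- contact (Money -> Money, writer optional)
  active <- active (bool -> bool, writer required)
  archived <- archived (float64 -> bool, writer required)
  contact.avatar <- contact.avatar (bytes -> bytes, writer optional)
  contact.latitude <- contact.latitude (float64 -> float64, writer required)
  contact.balance <- contact.balance (float32 -> float32, writer required)
  contact.factor <- contact.factor (float64 -> float64, writer required)
  rule R3 violated at archived
  => 1 violation(s): forward is BREAKING for Device

backward: BREAKING [(archived, R3), (kind, R5)]; forward: BREAKING [(archived, R3)]


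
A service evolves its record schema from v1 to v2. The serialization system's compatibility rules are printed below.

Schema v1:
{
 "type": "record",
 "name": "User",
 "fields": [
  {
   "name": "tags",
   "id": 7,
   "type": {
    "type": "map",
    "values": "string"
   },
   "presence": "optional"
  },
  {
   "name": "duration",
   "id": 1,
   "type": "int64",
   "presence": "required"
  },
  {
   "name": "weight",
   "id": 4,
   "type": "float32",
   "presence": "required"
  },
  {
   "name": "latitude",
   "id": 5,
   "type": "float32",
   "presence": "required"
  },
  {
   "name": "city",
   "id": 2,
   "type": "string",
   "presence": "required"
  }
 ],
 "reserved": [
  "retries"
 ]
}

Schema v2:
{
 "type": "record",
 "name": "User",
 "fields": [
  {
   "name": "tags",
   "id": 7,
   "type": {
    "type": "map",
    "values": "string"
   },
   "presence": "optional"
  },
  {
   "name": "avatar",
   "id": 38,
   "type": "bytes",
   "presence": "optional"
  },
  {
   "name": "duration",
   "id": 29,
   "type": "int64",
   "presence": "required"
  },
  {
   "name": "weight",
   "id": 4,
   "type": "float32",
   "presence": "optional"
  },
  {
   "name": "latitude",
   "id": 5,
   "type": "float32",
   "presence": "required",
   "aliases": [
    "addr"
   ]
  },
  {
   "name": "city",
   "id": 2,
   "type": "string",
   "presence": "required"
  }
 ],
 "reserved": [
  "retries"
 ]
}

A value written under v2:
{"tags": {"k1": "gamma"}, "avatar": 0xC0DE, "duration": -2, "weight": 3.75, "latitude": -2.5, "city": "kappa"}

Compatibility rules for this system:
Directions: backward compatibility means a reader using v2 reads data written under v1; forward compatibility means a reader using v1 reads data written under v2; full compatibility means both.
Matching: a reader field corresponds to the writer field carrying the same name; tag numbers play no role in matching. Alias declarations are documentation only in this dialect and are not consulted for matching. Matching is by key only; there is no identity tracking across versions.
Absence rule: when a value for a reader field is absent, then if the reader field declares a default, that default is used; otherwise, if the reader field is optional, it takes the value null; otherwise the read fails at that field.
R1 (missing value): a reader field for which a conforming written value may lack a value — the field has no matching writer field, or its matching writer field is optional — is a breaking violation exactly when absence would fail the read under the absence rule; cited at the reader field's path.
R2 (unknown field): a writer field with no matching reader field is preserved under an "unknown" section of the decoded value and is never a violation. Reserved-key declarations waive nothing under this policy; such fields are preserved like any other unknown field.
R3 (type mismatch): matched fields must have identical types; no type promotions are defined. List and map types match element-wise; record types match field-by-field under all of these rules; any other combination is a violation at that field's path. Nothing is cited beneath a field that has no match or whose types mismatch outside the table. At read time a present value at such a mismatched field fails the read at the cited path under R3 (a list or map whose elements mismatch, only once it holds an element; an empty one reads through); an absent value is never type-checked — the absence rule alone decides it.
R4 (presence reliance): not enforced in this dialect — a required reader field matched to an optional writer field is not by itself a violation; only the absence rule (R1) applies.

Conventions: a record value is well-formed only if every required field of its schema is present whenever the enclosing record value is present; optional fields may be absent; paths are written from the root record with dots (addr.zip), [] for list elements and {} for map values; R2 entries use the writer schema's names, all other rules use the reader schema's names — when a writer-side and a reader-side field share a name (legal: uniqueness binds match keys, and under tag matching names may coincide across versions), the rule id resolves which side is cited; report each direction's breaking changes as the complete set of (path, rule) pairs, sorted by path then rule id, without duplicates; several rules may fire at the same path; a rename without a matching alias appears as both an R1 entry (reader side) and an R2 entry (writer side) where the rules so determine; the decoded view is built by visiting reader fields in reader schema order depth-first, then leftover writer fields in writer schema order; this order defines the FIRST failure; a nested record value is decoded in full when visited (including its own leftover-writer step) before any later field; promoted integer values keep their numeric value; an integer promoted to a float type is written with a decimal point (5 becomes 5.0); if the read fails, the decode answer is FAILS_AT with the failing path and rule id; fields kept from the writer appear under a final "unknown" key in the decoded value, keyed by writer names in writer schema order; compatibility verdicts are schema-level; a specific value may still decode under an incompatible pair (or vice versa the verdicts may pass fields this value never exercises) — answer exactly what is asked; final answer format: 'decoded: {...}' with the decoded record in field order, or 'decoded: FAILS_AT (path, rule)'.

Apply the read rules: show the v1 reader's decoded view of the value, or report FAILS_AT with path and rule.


the writer's type comes first in each User pair
decode walk for User under reader schema v1:
  tags := {"k1": "gamma"}
  duration := -2
  weight := 3.75
  latitude := -2.5
  city := "kappa"
  writer avatar: kept under "unknown"
  => decoded: {"tags": {"k1": "gamma"}, "duration": -2, "weight": 3.75, "latitude": -2.5, "city": "kappa", "unknown": {"avatar": 0xC0DE}}
diffs on User not affecting the asked answer:
  field weight in record User: required changed to optional -> a verdict-level change on User — the shown value reads the same
  field duration in record User: tag 1 changed to 29 -> inert under this dialect — no rule fires on User and the result does not move

decoded: {"tags": {"k1": "gamma"}, "duration": -2, "weight": 3.75, "latitude": -2.5, "city": "kappa", "unknown": {"avatar": 0xC0DE}}


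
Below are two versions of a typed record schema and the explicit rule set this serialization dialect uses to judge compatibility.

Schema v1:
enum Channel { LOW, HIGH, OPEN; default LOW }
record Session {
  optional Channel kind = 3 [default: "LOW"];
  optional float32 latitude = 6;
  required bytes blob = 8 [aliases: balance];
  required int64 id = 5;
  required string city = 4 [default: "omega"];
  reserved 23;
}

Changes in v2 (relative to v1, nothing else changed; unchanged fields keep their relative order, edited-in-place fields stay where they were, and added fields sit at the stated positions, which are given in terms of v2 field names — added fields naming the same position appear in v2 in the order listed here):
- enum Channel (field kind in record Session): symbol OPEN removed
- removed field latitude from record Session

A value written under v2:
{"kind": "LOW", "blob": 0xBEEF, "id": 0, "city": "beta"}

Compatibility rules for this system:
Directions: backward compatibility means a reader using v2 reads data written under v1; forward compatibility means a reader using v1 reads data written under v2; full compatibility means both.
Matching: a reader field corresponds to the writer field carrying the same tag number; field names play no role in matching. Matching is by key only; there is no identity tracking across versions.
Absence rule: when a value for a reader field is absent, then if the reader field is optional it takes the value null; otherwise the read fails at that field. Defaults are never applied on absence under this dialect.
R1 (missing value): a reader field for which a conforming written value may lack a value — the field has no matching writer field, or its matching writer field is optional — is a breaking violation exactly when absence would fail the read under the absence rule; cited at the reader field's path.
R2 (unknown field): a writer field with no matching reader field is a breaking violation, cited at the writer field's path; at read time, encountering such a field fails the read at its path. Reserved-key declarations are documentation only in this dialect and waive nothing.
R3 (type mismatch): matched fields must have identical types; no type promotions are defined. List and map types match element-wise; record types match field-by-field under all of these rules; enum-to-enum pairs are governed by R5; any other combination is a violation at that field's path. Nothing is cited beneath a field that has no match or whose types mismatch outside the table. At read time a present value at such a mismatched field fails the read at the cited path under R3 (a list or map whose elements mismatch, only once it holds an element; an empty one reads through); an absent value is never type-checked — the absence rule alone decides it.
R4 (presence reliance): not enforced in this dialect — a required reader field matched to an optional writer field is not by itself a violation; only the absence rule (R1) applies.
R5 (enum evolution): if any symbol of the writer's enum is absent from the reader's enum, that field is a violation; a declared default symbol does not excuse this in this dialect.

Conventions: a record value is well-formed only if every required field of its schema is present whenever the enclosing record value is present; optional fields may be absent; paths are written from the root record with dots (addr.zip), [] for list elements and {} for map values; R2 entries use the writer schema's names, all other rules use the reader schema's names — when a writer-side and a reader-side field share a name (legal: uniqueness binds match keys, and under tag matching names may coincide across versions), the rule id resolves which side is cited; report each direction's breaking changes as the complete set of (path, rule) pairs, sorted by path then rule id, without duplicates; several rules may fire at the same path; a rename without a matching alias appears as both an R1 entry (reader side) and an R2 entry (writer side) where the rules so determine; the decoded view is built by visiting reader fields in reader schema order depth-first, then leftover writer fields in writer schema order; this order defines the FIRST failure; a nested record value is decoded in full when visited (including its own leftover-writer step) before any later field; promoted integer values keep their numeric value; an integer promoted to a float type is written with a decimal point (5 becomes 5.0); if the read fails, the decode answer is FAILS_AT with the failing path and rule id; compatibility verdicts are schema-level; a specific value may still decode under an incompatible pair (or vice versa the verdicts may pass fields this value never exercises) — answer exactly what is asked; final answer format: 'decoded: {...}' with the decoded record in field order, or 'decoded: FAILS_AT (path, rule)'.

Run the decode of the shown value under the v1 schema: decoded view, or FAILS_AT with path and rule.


decoded: {"kind": "LOW", "latitude": null, "blob": 0xBEEF, "id": 0, "city": "beta"}

arrows below run writer -> reader for Session
decoding the Session value with the v1 reader:
  kind := "LOW"
  latitude := null (missing; optional => null)
  blob := 0xBEEF
  id := 0
  city := "beta"
  => decoded: {"kind": "LOW", "latitude": null, "blob": 0xBEEF, "id": 0, "city": "beta"}
the rest of the Session diff is inert for this question:
  enum Channel (field kind in record Session): symbol OPEN removed -> schema-level compatibility only; this Session value's decode is unchanged
  removed field latitude from record Session -> schema-level compatibility only; this Session value's decode is unchanged


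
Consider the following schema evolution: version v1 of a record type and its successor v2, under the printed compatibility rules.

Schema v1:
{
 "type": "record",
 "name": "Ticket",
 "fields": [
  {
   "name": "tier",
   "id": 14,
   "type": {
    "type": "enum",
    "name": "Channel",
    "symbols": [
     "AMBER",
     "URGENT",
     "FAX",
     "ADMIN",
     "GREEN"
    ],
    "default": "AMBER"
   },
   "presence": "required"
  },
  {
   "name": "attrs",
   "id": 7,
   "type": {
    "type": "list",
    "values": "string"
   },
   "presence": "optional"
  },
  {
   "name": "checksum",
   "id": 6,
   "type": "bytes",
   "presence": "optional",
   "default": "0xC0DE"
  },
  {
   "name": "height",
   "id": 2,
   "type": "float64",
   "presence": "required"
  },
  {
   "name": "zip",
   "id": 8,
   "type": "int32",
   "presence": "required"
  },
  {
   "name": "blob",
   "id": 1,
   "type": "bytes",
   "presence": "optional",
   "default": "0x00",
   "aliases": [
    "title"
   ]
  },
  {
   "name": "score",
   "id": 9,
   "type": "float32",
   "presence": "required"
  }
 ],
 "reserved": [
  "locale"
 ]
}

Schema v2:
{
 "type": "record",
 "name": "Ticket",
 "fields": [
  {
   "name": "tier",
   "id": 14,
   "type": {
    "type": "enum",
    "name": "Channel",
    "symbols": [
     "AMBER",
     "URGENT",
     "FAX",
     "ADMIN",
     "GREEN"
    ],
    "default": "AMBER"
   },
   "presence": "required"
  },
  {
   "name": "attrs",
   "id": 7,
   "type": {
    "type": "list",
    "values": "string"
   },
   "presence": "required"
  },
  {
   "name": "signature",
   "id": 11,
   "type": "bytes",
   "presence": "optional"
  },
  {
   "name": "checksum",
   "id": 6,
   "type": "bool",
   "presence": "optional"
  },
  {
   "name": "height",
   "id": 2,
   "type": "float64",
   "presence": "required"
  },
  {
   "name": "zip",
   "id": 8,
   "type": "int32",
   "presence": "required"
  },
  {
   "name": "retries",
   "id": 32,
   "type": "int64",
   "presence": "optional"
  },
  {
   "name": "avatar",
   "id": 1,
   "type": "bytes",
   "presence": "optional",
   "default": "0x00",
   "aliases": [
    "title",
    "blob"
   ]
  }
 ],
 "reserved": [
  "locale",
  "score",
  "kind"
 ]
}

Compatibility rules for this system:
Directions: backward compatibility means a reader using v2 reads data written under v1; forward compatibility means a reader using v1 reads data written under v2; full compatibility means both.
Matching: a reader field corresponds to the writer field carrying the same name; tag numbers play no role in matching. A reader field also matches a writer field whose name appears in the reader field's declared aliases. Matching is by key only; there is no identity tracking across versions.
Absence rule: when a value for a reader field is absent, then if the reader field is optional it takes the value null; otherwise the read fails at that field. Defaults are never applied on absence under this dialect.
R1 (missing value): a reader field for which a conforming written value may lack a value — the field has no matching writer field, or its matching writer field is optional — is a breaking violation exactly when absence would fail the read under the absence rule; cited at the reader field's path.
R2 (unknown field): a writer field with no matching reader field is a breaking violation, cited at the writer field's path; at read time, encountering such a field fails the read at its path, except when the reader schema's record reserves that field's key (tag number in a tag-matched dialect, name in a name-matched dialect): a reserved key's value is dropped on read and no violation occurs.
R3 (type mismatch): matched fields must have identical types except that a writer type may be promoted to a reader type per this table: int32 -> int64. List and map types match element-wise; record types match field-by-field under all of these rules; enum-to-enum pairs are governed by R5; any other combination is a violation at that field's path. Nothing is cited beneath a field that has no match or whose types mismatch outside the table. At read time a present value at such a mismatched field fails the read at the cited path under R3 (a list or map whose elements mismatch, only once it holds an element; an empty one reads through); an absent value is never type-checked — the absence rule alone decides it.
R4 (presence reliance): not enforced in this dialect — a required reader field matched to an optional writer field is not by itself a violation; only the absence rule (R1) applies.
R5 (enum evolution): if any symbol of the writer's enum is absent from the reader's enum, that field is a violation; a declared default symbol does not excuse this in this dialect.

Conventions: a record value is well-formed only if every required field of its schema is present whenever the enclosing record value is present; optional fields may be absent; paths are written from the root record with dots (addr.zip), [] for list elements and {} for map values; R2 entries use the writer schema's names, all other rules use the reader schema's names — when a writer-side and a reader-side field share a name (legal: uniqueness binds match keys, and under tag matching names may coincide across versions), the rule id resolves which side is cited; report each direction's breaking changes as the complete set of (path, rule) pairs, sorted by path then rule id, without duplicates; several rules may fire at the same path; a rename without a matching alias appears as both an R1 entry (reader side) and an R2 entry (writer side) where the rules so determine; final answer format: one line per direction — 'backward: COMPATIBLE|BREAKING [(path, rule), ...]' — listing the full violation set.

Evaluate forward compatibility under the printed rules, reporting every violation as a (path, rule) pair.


the writer's type comes first in each Ticket pair
checking forward for Ticket: reader v1 against writer v2:
  writer required, Channel -> Channel: reader tier maps from writer tier
  writer required, list<string> -> list<string>: reader attrs maps from writer attrs
  writer optional, bool -> bytes: reader checksum maps from writer checksum
  writer required, float64 -> float64: reader height maps from writer height
  writer required, int32 -> int32: reader zip maps from writer zip
  blob has no writer counterpart
  score has no writer counterpart
  leftover writer field: signature
  leftover writer field: retries
  leftover writer field: avatar
  rule R2 violated at avatar
  rule R3 violated at checksum
  rule R2 violated at retries
  rule R1 violated at score
  rule R2 violated at signature
  forward on Ticket therefore BREAKING (5)
the other Ticket changes do not affect what is asked:
  field attrs in record Ticket: optional changed to required -> fires only in the backward direction of Ticket, which is not asked here

forward: BREAKING [(avatar, R2), (checksum, R3), (retries, R2), (score, R1), (signature, R2)]


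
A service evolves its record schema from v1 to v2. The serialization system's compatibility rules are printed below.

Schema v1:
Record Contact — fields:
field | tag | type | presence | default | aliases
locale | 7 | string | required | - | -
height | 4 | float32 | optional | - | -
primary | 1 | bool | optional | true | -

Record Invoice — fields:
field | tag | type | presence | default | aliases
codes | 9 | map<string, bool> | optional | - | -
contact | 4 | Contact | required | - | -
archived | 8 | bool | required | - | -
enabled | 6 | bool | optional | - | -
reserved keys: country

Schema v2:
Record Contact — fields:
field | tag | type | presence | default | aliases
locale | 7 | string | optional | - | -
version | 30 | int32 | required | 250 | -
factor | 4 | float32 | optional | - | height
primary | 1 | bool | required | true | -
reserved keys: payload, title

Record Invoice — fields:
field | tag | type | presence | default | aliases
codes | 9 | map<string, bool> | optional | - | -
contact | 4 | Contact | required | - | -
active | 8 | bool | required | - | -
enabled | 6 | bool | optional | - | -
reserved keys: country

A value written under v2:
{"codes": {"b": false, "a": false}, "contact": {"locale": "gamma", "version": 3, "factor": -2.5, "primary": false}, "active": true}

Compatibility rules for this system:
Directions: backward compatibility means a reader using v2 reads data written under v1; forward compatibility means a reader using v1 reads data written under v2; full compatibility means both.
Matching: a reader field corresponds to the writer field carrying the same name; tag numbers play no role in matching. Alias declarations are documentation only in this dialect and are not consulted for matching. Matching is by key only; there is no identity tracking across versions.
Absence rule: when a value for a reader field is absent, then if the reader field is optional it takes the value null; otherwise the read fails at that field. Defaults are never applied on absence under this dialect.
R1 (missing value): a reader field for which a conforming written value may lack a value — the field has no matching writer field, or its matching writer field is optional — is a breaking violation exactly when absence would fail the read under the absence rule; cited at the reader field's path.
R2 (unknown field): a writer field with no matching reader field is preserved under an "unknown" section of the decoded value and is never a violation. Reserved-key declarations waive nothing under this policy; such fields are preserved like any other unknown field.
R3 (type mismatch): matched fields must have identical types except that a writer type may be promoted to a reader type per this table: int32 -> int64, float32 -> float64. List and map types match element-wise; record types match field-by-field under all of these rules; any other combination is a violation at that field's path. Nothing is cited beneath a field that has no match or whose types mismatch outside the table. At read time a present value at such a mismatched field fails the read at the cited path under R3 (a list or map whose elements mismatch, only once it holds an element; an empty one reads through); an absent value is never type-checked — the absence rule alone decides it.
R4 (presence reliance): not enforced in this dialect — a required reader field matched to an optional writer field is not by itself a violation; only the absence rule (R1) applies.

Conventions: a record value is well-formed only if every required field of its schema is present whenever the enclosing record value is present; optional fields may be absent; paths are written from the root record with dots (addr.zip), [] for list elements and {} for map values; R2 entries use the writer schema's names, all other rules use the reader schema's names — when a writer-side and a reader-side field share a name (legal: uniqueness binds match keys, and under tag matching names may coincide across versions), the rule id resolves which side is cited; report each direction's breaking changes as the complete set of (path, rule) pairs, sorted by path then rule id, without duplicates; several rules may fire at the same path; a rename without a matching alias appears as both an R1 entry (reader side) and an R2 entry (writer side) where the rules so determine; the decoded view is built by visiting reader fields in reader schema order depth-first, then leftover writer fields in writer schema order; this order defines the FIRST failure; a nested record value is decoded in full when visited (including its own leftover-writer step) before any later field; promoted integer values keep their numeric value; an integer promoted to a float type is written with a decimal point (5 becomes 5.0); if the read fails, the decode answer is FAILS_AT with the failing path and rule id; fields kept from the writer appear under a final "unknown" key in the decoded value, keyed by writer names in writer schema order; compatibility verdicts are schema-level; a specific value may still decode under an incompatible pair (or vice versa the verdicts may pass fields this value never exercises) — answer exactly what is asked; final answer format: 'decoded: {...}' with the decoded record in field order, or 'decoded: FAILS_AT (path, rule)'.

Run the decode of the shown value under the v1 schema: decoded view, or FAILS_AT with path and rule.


the writer's type comes first in each Invoice pair
decoding the Invoice value with the v1 reader:
  codes := {"b": false, "a": false}
  contact.locale := "gamma"
  contact.height := null (missing; optional => null)
  contact.primary := false
  writer contact.version: kept under "unknown"
  writer contact.factor: kept under "unknown"
  read fails at archived under R1 (no fill)
  => FAILS_AT (archived, R1)
ruling out the remaining Invoice differences:
  field locale in record Contact: required changed to optional -> schema-level compatibility only; this Invoice value's decode is unchanged
  field primary in record Contact: optional changed to required -> schema-level compatibility only; this Invoice value's decode is unchanged
  added field version to record Contact: required int32, tag 30, default 250 (in v2 it sits immediately before factor) -> schema-level compatibility only; this Invoice value's decode is unchanged
  renamed field height to factor in record Contact (alias height declared on the renamed field) -> triggers nothing under the printed rules; the Invoice answer is the same either way

decoded: FAILS_AT (archived, R1)


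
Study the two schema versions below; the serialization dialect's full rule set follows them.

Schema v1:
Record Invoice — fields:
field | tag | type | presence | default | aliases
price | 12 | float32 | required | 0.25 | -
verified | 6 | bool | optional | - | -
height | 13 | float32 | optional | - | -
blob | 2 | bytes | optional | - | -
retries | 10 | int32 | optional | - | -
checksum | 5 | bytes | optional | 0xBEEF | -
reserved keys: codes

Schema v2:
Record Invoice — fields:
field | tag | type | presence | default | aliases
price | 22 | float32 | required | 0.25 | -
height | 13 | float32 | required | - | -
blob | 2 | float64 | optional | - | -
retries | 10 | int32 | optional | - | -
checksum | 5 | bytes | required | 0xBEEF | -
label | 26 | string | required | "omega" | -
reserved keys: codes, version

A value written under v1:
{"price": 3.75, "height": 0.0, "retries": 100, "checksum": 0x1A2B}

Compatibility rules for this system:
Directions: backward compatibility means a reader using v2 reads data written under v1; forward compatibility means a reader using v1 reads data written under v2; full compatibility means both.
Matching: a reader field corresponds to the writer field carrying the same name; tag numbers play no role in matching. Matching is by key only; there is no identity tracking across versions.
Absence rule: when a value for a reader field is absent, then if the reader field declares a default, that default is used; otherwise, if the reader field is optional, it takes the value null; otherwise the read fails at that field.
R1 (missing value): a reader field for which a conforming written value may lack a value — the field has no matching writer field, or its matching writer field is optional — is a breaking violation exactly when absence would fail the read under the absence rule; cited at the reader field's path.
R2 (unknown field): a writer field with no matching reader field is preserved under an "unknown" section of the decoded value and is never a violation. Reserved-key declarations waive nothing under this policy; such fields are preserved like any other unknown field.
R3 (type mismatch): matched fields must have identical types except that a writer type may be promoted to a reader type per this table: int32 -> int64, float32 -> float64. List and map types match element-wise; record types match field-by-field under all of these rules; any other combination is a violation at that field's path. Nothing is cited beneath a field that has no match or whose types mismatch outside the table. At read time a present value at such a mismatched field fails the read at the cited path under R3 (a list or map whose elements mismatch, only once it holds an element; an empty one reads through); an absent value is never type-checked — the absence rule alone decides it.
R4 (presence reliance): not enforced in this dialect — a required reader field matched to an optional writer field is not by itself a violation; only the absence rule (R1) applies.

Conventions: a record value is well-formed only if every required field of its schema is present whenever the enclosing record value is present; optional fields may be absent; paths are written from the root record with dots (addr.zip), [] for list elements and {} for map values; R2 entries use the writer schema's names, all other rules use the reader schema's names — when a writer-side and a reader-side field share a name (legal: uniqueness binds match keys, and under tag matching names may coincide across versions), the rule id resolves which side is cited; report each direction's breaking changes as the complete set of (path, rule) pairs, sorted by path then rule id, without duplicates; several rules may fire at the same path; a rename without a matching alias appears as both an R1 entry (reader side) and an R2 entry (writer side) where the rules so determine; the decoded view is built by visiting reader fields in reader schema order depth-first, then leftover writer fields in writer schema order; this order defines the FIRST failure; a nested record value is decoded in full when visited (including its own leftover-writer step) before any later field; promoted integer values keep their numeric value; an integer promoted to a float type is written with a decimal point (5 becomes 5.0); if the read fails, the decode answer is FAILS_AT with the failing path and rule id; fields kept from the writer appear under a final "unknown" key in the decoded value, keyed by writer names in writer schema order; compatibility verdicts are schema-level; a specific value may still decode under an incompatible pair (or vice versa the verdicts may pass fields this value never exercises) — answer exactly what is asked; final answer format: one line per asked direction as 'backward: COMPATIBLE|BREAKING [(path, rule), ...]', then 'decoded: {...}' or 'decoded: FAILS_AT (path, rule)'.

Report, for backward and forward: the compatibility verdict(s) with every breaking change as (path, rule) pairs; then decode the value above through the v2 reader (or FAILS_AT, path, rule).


backward: BREAKING [(blob, R3), (height, R1)]; forward: BREAKING [(blob, R3)]; decoded: {"price": 3.75, "height": 0.0, "blob": null, "retries": 100, "checksum": 0x1A2B, "label": "omega"}

the writer's type comes first in each Invoice pair
backward on Invoice — v2 reading data written by v1:
  price <- price (float32 -> float32, writer required)
  height <- height (float32 -> float32, writer optional)
  blob <- blob (bytes -> float64, writer optional)
  retries <- retries (int32 -> int32, writer optional)
  checksum <- checksum (bytes -> bytes, writer optional)
  label has no writer counterpart
  leftover writer field: verified
  breaking: (blob, R3)
  breaking: (height, R1)
  => backward: BREAKING (2)
forward on Invoice — v1 reading data written by v2:
  price <- price (float32 -> float32, writer required)
  verified has no writer counterpart
  height <- height (float32 -> float32, writer required)
  blob <- blob (float64 -> bytes, writer optional)
  retries <- retries (int32 -> int32, writer optional)
  checksum <- checksum (bytes -> bytes, writer required)
  leftover writer field: label
  breaking: (blob, R3)
  => forward: BREAKING (1)
decode walk for Invoice under reader schema v2:
  price := 3.75
  height := 0.0
  blob := null (missing; optional => null)
  retries := 100
  checksum := 0x1A2B
  label := "omega" (missing; default applied)
  => decoded: {"price": 3.75, "height": 0.0, "blob": null, "retries": 100, "checksum": 0x1A2B, "label": "omega"}


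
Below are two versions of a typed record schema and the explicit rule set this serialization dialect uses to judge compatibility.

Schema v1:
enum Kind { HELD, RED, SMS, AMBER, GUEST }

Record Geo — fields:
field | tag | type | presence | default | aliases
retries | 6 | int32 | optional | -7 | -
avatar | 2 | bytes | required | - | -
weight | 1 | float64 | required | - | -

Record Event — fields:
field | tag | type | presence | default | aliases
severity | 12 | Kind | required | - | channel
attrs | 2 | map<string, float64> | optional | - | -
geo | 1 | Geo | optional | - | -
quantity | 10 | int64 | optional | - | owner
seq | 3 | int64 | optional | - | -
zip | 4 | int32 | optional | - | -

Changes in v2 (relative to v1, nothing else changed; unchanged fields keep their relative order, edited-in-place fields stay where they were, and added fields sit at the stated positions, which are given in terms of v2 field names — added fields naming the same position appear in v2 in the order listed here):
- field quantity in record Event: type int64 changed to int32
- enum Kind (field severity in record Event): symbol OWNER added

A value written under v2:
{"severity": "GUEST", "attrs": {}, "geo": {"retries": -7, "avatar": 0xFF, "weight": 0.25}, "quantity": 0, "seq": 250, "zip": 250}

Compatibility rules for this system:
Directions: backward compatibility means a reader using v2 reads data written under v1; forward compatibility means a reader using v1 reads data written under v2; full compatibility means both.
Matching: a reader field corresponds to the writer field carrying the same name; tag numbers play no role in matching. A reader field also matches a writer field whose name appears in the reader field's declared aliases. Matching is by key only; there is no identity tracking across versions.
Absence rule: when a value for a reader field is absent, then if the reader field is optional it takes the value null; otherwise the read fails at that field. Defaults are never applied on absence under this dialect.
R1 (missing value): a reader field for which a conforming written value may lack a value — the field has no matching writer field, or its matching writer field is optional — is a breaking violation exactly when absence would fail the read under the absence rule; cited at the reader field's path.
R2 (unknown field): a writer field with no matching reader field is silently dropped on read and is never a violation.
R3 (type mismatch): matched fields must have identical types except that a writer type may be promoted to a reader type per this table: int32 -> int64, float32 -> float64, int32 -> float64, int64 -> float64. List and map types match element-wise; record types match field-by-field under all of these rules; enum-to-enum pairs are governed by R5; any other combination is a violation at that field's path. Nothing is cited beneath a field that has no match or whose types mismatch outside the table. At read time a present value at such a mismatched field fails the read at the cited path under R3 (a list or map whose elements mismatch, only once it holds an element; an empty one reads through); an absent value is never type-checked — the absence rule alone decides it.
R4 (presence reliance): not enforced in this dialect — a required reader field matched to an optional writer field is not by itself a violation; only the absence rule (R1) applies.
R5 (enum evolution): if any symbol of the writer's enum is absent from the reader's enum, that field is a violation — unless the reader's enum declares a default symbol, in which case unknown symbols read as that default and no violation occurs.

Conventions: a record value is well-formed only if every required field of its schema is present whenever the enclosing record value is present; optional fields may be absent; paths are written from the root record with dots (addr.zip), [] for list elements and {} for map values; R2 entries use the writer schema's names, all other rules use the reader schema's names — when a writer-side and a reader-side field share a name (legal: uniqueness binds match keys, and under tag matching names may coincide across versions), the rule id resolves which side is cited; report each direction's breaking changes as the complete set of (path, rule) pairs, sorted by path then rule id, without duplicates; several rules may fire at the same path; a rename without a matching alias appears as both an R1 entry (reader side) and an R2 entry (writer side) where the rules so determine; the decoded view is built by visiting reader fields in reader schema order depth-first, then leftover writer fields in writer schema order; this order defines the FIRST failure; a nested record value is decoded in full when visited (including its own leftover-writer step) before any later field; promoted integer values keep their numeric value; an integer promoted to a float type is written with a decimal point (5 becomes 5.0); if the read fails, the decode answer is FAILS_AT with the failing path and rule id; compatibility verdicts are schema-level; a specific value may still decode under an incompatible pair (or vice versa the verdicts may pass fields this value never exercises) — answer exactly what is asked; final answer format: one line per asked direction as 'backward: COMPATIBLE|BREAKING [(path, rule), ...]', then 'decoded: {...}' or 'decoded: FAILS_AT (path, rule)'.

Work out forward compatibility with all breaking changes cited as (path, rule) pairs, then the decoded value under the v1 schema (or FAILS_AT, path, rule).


in Event below, arrows point writer -> reader
forward for Event (reader v1, writer v2):
  severity: paired with writer severity (Kind -> Kind; writer required)
  attrs: paired with writer attrs (map<string, float64> -> map<string, float64>; writer optional)
  geo: paired with writer geo (Geo -> Geo; writer optional)
  quantity: paired with writer quantity (int32 -> int64; writer optional)
  seq: paired with writer seq (int64 -> int64; writer optional)
  zip: paired with writer zip (int32 -> int32; writer optional)
  geo.retries: paired with writer geo.retries (int32 -> int32; writer optional)
  geo.avatar: paired with writer geo.avatar (bytes -> bytes; writer required)
  geo.weight: paired with writer geo.weight (float64 -> float64; writer required)
  breaking: (severity, R5)
  => forward verdict for Event: BREAKING, 1 violation(s)
decode walk for Event under reader schema v1:
  severity := "GUEST"
  attrs := {}
  geo.retries := -7
  geo.avatar := 0xFF
  geo.weight := 0.25
  quantity := 0 (int32 -> int64)
  seq := 250
  zip := 250
  => decoded: {"severity": "GUEST", "attrs": {}, "geo": {"retries": -7, "avatar": 0xFF, "weight": 0.25}, "quantity": 0, "seq": 250, "zip": 250}
diffs on Event not affecting the asked answer:
  field quantity in record Event: type int64 changed to int32 -> matters only for Event's backward compatibility — outside the asked direction

forward: BREAKING [(severity, R5)]; decoded: {"severity": "GUEST", "attrs": {}, "geo": {"retries": -7, "avatar": 0xFF, "weight": 0.25}, "quantity": 0, "seq": 250, "zip": 250}
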